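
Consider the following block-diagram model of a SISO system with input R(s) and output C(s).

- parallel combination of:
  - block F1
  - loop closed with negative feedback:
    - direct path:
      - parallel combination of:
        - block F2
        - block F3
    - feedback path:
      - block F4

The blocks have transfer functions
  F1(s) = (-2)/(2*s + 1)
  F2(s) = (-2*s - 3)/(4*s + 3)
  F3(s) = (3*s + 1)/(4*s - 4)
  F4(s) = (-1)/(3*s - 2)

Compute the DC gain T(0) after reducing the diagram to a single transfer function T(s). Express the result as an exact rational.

(1) add F2, F3 (parallel), giving (4*s^2 + 9*s + 15)/(16*s^2 - 4*s - 12)
(2) close the feedback loop around (F2+F3), F4, giving (12*s^3 + 19*s^2 + 27*s - 30)/(48*s^3 - 48*s^2 - 37*s + 9)
(3) reduce the parallel group F1, [(F2+F3)/(1+(F2+F3)*F4)], giving (24*s^4 - 46*s^3 + 169*s^2 + 41*s - 48)/(96*s^4 - 48*s^3 - 122*s^2 - 19*s + 9)
Step 3 gives the overall T(s). Then T(0) = -48/9 = -16/3.

Therefore the answer is -16/3.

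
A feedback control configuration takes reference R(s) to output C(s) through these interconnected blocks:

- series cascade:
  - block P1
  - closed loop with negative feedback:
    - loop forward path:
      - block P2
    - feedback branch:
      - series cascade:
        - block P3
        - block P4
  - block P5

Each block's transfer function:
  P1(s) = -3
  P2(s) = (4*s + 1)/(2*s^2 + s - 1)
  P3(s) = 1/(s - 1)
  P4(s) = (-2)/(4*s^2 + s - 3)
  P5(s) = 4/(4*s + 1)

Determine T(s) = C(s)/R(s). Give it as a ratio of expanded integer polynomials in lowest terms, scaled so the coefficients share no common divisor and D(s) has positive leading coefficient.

First reduce the diagram to T(s).

Step 1: series reduction of P3, P4; result (-2)/(4*s^3 - 3*s^2 - 4*s + 3)
Step 2: feedback reduction of P2, (P3*P4); result (16*s^4 - 8*s^3 - 19*s^2 + 8*s + 3)/(8*s^5 - 2*s^4 - 15*s^3 + 5*s^2 - s - 5)
Step 3: multiply P1, [P2/(1+P2*(P3*P4))], P5 (series), which is the overall transfer function T(s) = C(s)/R(s) in lowest terms

Answer: (-48*s^3 + 36*s^2 + 48*s - 36)/(8*s^5 - 2*s^4 - 15*s^3 + 5*s^2 - s - 5)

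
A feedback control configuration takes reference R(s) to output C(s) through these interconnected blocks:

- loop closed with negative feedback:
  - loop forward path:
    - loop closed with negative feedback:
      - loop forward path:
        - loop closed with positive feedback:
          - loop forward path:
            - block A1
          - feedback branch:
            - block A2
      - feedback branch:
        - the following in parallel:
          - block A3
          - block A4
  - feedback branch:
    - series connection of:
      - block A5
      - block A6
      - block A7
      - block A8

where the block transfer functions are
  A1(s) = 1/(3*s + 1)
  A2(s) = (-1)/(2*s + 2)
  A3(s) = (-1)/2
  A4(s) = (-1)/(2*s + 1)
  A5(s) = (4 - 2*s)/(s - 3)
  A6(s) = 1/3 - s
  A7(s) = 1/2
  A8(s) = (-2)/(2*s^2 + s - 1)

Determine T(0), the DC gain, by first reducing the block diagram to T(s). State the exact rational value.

Reducing step by step:

Step 1. apply the feedback formula to A1, A2; result (2*s + 2)/(6*s^2 + 8*s + 3)
Step 2. reduce the parallel group A3, A4; result (-2*s - 3)/(4*s + 2)
Step 3. close the feedback loop around [A1/(1-A1*A2)], (A3+A4); result (4*s^2 + 6*s + 2)/(12*s^3 + 20*s^2 + 9*s)
Step 4. combine A5, A6, A7, A8 in series; result (-6*s^2 + 14*s - 4)/(6*s^3 - 15*s^2 - 12*s + 9)
Step 5. collapse the loop ([[A1/(1-A1*A2)]/(1+[A1/(1-A1*A2)]*(A3+A4))] forward, (A5*A6*A7*A8) return); result (24*s^4 - 48*s^3 - 78*s^2 + 12*s + 18)/(72*s^5 - 132*s^4 - 282*s^3 + 35*s^2 + 93*s - 8)
The step-5 result is T(s). Setting s = 0: T(0) = 18/(-8) = -9/4.

Answer: -9/4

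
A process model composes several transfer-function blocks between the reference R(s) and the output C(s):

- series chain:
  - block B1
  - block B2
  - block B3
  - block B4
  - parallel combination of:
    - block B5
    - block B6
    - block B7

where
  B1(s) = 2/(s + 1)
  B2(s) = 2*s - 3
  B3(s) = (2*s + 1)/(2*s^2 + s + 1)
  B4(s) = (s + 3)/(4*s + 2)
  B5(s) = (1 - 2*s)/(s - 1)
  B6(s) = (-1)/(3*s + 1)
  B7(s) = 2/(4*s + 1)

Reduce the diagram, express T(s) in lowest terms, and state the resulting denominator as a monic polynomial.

Step 1. reduce the parallel group B5, B6, B7 gives (-24*s^3 + 4*s)/(12*s^3 - 5*s^2 - 6*s - 1)
Step 2. series reduction of B1, B2, B3, B4, (B5+B6+B7) gives (-48*s^5 - 72*s^4 + 224*s^3 + 12*s^2 - 36*s)/(24*s^6 + 26*s^5 - 3*s^4 - 18*s^3 - 20*s^2 - 8*s - 1)
Step 2 gives the fully reduced T(s), with no common factor left to cancel. The denominator's leading coefficient is 24, so divide each of its coefficients by 24 to get the monic form.

Final answer: s^6 + 13*s^5/12 - s^4/8 - 3*s^3/4 - 5*s^2/6 - s/3 - 1/24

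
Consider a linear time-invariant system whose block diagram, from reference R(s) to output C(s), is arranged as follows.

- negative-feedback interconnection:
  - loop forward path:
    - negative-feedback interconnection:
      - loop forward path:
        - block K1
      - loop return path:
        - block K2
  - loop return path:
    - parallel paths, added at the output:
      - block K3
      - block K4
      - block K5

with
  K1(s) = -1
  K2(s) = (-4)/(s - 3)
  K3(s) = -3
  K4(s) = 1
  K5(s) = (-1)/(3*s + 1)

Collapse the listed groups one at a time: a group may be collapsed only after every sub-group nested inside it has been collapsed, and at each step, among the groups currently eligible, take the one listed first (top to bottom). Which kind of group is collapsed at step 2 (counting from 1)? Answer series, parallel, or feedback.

1. feedback reduction of K1, K2
2. combine K3, K4, K5 in parallel
3. reduce the feedback loop with forward [K1/(1+K1*K2)] and return (K3+K4+K5)
Step 2: parallel.

Answer: parallel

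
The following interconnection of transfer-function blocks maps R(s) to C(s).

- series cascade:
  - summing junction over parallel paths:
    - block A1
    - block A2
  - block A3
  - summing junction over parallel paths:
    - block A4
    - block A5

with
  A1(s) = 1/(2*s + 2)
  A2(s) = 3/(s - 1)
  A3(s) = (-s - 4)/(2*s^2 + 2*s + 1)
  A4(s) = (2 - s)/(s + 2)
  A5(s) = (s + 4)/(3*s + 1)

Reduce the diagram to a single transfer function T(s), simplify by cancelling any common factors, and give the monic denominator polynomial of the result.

Answer: s^6 + 10*s^5/3 + 5*s^4/2 - 3*s^3/2 - 19*s^2/6 - 11*s/6 - 1/3

Working:
(1) reduce the parallel group A1, A2 gives (7*s + 5)/(2*s^2 - 2)
(2) add A4, A5 (parallel) gives (-2*s^2 + 11*s + 10)/(3*s^2 + 7*s + 2)
(3) multiply (A1+A2), A3, (A4+A5) (series) gives (14*s^4 - 11*s^3 - 393*s^2 - 550*s - 200)/(12*s^6 + 40*s^5 + 30*s^4 - 18*s^3 - 38*s^2 - 22*s - 4)
That last expression is T(s), already simplified. Scaling its denominator by 1/12 (the reciprocal of the leading coefficient) yields the monic denominator.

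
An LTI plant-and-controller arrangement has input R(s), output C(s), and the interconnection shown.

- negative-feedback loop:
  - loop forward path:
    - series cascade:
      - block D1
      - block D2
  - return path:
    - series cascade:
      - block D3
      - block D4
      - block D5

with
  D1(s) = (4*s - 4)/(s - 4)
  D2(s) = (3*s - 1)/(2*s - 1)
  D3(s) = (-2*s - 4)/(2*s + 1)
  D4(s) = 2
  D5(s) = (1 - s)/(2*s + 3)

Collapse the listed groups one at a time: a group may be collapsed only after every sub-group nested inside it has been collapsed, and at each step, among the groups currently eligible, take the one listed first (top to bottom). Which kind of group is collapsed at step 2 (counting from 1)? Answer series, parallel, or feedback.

Reducing step by step:

Step 1: reduce the series chain D1, D2
Step 2: combine D3, D4, D5 in series
Step 3: apply the feedback formula to (D1*D2), (D3*D4*D5)
Step 2 collapses a series group.

Answer: series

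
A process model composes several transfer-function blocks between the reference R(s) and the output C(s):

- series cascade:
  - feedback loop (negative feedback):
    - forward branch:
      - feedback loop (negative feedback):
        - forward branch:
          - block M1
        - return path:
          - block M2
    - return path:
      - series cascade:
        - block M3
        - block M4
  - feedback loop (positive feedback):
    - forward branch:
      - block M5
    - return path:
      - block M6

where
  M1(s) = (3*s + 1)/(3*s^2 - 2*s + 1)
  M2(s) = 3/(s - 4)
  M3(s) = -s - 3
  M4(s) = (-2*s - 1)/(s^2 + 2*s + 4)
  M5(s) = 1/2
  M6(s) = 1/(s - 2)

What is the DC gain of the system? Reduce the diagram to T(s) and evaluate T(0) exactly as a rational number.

The answer is 2/5.

Reasoning:
Step 1 - close the feedback loop around M1, M2 = (3*s^2 - 11*s - 4)/(3*s^3 - 14*s^2 + 18*s - 1)
Step 2 - cascade M3, M4 = (2*s^2 + 7*s + 3)/(s^2 + 2*s + 4)
Step 3 - feedback reduction of [M1/(1+M1*M2)], (M3*M4) = (3*s^4 - 5*s^3 - 14*s^2 - 52*s - 16)/(3*s^5 - 2*s^4 + s^3 - 97*s^2 + 9*s - 16)
Step 4 - feedback reduction of M5, M6 = (s - 2)/(2*s - 5)
Step 5 - combine [[M1/(1+M1*M2)]/(1+[M1/(1+M1*M2)]*(M3*M4))], [M5/(1-M5*M6)] in series = (3*s^5 - 11*s^4 - 4*s^3 - 24*s^2 + 88*s + 32)/(6*s^6 - 19*s^5 + 12*s^4 - 199*s^3 + 503*s^2 - 77*s + 80)
Step 5 gives the overall T(s). Then T(0) = 32/80 = 2/5.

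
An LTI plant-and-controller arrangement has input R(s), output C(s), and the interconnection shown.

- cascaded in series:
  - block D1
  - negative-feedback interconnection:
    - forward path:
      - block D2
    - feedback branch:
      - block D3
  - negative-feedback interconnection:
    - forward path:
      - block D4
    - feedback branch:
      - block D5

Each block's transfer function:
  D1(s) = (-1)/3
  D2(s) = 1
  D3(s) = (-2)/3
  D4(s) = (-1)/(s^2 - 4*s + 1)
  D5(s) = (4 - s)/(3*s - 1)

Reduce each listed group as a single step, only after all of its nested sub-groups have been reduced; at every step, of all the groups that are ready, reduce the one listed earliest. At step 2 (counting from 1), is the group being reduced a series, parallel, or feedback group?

Reducing step by step:

1. collapse the loop (D2 forward, D3 return)
2. collapse the loop (D4 forward, D5 return)
3. reduce the series chain D1, [D2/(1+D2*D3)], [D4/(1+D4*D5)]
At step 2 the group reduced is feedback.

Answer: feedback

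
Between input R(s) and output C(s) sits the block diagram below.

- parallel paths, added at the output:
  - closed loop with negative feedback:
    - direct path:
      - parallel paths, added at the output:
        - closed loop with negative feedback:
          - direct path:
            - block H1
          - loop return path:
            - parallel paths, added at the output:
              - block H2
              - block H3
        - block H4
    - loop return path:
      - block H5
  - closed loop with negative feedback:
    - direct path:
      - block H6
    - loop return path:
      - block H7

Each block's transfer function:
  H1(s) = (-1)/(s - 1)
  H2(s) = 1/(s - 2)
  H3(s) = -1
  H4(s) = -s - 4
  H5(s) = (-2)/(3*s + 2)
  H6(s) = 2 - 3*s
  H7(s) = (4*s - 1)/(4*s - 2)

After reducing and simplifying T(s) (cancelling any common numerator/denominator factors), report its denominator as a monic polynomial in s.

1. combine H2, H3 in parallel gives (3 - s)/(s - 2)
2. feedback reduction of H1, (H2+H3) gives (2 - s)/(s^2 - 2*s - 1)
3. combine [H1/(1+H1*(H2+H3))], H4 in parallel gives (-s^3 - 2*s^2 + 8*s + 6)/(s^2 - 2*s - 1)
4. reduce the feedback loop with forward ([H1/(1+H1*(H2+H3))]+H4) and return H5 gives (-3*s^4 - 8*s^3 + 20*s^2 + 34*s + 12)/(5*s^3 - 23*s - 14)
5. collapse the loop (H6 forward, H7 return) gives (12*s^2 - 14*s + 4)/(12*s^2 - 15*s + 4)
6. reduce the parallel group [([H1/(1+H1*(H2+H3))]+H4)/(1+([H1/(1+H1*(H2+H3))]+H4)*H5)], [H6/(1+H6*H7)] gives (-36*s^6 + 9*s^5 + 278*s^4 - 180*s^3 - 132*s^2 + 60*s - 8)/(60*s^5 - 75*s^4 - 256*s^3 + 177*s^2 + 118*s - 56)
No further cancellation is possible in the step-6 result, so that is T(s). Its denominator becomes monic after dividing by the leading coefficient 60.

Answer: s^5 - 5*s^4/4 - 64*s^3/15 + 59*s^2/20 + 59*s/30 - 14/15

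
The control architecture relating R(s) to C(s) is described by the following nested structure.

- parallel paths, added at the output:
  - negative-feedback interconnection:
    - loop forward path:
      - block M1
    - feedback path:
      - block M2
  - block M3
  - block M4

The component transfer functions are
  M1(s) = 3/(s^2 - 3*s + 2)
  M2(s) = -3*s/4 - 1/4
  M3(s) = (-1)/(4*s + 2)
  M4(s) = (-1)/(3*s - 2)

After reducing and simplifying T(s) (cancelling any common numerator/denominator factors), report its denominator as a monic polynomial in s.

Answer: s^4 - 65*s^3/12 + 43*s^2/24 + 37*s/24 - 5/12

Working:
Step 1 - apply the feedback formula to M1, M2, giving 12/(4*s^2 - 21*s + 5)
Step 2 - combine [M1/(1+M1*M2)], M3, M4 in parallel, giving (-28*s^3 + 291*s^2 - 59*s - 48)/(48*s^4 - 260*s^3 + 86*s^2 + 74*s - 20)
No further cancellation is possible in the step-2 result, so that is T(s). Its denominator becomes monic after dividing by the leading coefficient 48.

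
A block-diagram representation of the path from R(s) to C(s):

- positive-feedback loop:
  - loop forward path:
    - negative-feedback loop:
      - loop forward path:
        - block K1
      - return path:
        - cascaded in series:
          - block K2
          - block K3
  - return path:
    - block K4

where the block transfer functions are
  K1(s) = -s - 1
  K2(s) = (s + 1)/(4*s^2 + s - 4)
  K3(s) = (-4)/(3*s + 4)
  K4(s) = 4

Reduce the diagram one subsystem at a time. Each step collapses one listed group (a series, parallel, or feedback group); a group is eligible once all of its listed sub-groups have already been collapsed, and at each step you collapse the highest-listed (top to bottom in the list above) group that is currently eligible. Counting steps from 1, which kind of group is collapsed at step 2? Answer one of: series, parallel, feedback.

1. series reduction of K2, K3
2. close the feedback loop around K1, (K2*K3)
3. collapse the loop ([K1/(1+K1*(K2*K3))] forward, K4 return)
The group at step 2 is a feedback group.

Answer: feedback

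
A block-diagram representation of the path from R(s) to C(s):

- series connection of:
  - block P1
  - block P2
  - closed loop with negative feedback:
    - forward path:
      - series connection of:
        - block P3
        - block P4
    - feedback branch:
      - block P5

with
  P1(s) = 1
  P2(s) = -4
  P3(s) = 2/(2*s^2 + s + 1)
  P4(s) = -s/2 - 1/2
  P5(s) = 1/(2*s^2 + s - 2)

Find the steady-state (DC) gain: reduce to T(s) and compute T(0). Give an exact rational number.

1. combine P3, P4 in series = (-s - 1)/(2*s^2 + s + 1)
2. apply the feedback formula to (P3*P4), P5 = (-2*s^3 - 3*s^2 + s + 2)/(4*s^4 + 4*s^3 - s^2 - 2*s - 3)
3. combine P1, P2, [(P3*P4)/(1+(P3*P4)*P5)] in series = (8*s^3 + 12*s^2 - 4*s - 8)/(4*s^4 + 4*s^3 - s^2 - 2*s - 3)
The step-3 result is T(s). Setting s = 0: T(0) = -8/(-3) = 8/3.

Final answer: 8/3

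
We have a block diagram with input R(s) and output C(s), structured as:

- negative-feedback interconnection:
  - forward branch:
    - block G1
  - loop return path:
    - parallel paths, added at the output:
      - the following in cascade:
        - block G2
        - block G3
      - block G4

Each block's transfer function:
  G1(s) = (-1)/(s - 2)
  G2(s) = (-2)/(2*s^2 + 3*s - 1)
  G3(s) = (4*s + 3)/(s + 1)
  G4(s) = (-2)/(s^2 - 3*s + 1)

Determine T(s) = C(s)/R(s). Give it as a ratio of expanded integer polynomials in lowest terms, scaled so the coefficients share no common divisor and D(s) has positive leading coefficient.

[1] cascade G2, G3: (-8*s - 6)/(2*s^3 + 5*s^2 + 2*s - 1)
[2] parallel reduction of (G2*G3), G4: (-12*s^3 + 8*s^2 + 6*s - 4)/(2*s^5 - s^4 - 11*s^3 - 2*s^2 + 5*s - 1)
[3] apply the feedback formula to G1, ((G2*G3)+G4); the result is T(s) itself (integer coefficients, no common factor, positive leading denominator coefficient)

Hence the answer: (-2*s^5 + s^4 + 11*s^3 + 2*s^2 - 5*s + 1)/(2*s^6 - 5*s^5 - 9*s^4 + 32*s^3 + s^2 - 17*s + 6)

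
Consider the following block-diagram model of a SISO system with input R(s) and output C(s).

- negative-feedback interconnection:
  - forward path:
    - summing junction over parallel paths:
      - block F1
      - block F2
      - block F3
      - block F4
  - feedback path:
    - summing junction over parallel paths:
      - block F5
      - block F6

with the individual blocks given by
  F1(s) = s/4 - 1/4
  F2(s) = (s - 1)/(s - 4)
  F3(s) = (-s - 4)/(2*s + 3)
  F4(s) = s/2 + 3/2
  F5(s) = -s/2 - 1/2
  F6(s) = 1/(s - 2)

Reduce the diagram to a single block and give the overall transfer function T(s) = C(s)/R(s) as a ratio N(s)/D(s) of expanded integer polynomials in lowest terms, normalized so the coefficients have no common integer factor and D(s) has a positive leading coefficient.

First reduce the diagram to T(s).

(1) reduce the parallel group F1, F2, F3, F4; result (6*s^3 - s^2 - 57*s - 8)/(8*s^2 - 20*s - 48)
(2) sum the parallel branches F5, F6; result (-s^2 + s + 4)/(2*s - 4)
(3) collapse the loop ((F1+F2+F3+F4) forward, (F5+F6) return) - this is the overall T(s), already in the required normalized form

Answer: (-12*s^4 + 26*s^3 + 110*s^2 - 212*s - 32)/(6*s^5 - 7*s^4 - 96*s^3 + 125*s^2 + 252*s - 160)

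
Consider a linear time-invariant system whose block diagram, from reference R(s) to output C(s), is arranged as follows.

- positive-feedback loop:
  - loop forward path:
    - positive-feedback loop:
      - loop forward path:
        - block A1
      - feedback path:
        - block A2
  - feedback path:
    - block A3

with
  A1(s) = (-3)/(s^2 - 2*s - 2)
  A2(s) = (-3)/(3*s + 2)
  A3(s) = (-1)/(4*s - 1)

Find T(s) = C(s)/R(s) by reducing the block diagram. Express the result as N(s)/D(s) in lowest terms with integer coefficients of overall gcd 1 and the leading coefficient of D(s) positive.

The answer is (-36*s^2 - 15*s + 6)/(12*s^4 - 19*s^3 - 36*s^2 - 51*s + 7).

Reasoning:
[1] apply the feedback formula to A1, A2 = (-9*s - 6)/(3*s^3 - 4*s^2 - 10*s - 13)
[2] feedback reduction of [A1/(1-A1*A2)], A3, which is the overall transfer function T(s) = C(s)/R(s) in lowest terms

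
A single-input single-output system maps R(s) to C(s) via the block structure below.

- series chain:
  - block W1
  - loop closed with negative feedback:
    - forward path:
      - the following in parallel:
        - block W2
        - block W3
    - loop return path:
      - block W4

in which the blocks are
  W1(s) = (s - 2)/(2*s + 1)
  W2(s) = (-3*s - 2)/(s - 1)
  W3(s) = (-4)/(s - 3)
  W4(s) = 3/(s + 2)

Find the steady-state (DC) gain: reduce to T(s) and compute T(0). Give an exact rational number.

First reduce the diagram to T(s).

1. add W2, W3 (parallel) = (-3*s^2 + 3*s + 10)/(s^2 - 4*s + 3)
2. reduce the feedback loop with forward (W2+W3) and return W4 = (-3*s^3 - 3*s^2 + 16*s + 20)/(s^3 - 11*s^2 + 4*s + 36)
3. cascade W1, [(W2+W3)/(1+(W2+W3)*W4)] = (-3*s^4 + 3*s^3 + 22*s^2 - 12*s - 40)/(2*s^4 - 21*s^3 - 3*s^2 + 76*s + 36)
DC gain: substitute s = 0 into T(s) from step 3: T(0) = -40/36 = -10/9.

Answer: -10/9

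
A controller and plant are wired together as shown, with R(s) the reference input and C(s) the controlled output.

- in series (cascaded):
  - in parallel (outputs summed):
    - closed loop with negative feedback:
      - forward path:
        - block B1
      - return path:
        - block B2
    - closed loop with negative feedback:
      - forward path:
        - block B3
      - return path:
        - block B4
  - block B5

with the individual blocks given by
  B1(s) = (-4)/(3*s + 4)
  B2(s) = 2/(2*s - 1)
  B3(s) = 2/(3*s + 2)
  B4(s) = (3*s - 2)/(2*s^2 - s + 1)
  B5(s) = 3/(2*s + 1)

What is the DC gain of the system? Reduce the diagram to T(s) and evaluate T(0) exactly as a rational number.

The answer is -4.

Reasoning:
1. close the feedback loop around B1, B2; result (4 - 8*s)/(6*s^2 + 5*s - 12)
2. apply the feedback formula to B3, B4; result (4*s^2 - 2*s + 2)/(6*s^3 + s^2 + 7*s - 2)
3. add [B1/(1+B1*B2)], [B3/(1+B3*B4)] (parallel); result (-24*s^4 + 24*s^3 - 98*s^2 + 78*s - 32)/(36*s^5 + 36*s^4 - 25*s^3 + 11*s^2 - 94*s + 24)
4. multiply ([B1/(1+B1*B2)]+[B3/(1+B3*B4)]), B5 (series); result (-72*s^4 + 72*s^3 - 294*s^2 + 234*s - 96)/(72*s^6 + 108*s^5 - 14*s^4 - 3*s^3 - 177*s^2 - 46*s + 24)
Step 4 gives the overall T(s). Then T(0) = -96/24 = -4.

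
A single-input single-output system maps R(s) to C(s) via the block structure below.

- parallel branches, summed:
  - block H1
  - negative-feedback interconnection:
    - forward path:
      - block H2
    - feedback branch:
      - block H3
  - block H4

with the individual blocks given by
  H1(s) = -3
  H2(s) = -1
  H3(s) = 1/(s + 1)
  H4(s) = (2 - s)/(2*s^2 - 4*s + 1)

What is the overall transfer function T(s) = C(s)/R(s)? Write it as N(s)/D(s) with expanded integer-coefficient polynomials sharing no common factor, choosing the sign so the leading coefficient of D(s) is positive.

Step 1. close the feedback loop around H2, H3: (-s - 1)/s
Step 2. combine H1, [H2/(1+H2*H3)], H4 in parallel; the result is T(s) itself (integer coefficients, no common factor, positive leading denominator coefficient)

Hence the answer: (-8*s^3 + 13*s^2 + 2*s - 1)/(2*s^3 - 4*s^2 + s)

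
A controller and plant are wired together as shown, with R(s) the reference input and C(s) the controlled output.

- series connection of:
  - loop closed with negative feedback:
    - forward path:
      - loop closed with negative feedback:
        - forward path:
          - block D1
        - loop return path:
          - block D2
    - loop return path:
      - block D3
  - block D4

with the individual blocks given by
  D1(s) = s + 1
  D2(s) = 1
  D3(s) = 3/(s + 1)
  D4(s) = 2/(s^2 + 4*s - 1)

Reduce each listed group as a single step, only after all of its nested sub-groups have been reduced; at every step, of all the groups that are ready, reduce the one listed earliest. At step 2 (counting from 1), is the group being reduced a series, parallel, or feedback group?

1. collapse the loop (D1 forward, D2 return)
2. apply the feedback formula to [D1/(1+D1*D2)], D3
3. series reduction of [[D1/(1+D1*D2)]/(1+[D1/(1+D1*D2)]*D3)], D4
Step 2 collapses a feedback group.

Therefore the answer is feedback.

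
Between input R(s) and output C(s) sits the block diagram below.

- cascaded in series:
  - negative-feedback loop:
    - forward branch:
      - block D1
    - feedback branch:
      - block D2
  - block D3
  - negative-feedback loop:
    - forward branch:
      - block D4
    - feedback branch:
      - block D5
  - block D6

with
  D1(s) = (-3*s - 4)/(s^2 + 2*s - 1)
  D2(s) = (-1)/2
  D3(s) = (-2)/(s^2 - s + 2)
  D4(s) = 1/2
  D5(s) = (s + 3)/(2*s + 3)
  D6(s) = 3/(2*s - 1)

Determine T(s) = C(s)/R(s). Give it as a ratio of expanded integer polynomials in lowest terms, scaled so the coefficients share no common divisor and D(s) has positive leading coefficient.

[1] apply the feedback formula to D1, D2 = (-6*s - 8)/(2*s^2 + 7*s + 2)
[2] apply the feedback formula to D4, D5 = (2*s + 3)/(5*s + 9)
[3] series reduction of [D1/(1+D1*D2)], D3, [D4/(1+D4*D5)], D6, which is the overall transfer function T(s) = C(s)/R(s) in lowest terms

Final answer: (72*s^2 + 204*s + 144)/(20*s^6 + 76*s^5 + 37*s^4 + 62*s^3 + 205*s^2 - 56*s - 36)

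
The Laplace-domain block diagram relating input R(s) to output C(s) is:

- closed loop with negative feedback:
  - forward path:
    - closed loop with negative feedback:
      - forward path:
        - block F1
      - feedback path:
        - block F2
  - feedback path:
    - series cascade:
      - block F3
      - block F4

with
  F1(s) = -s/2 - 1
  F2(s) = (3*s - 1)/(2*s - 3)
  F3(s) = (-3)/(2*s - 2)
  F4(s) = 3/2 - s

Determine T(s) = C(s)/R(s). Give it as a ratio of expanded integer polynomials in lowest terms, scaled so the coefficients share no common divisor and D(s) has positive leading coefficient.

The answer is (8*s^3 - 4*s^2 - 28*s + 24)/(24*s^3 - 20*s^2 - 33*s + 38).

Reasoning:
Step 1: reduce the feedback loop with forward F1 and return F2 gives (2*s^2 + s - 6)/(3*s^2 + s + 4)
Step 2: reduce the series chain F3, F4 gives (6*s - 9)/(4*s - 4)
Step 3: collapse the loop ([F1/(1+F1*F2)] forward, (F3*F4) return), which is the overall transfer function T(s) = C(s)/R(s) in lowest terms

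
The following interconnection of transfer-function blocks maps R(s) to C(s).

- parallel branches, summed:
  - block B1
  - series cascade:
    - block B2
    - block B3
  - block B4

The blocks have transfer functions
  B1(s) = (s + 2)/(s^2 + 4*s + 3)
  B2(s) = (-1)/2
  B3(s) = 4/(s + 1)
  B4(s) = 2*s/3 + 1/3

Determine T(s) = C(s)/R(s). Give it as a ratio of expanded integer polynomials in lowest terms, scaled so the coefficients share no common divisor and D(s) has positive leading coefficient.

Answer: (2*s^3 + 9*s^2 + 7*s - 9)/(3*s^2 + 12*s + 9)

Working:
(1) multiply B2, B3 (series): (-2)/(s + 1)
(2) parallel reduction of B1, (B2*B3), B4; the result is T(s) itself (integer coefficients, no common factor, positive leading denominator coefficient)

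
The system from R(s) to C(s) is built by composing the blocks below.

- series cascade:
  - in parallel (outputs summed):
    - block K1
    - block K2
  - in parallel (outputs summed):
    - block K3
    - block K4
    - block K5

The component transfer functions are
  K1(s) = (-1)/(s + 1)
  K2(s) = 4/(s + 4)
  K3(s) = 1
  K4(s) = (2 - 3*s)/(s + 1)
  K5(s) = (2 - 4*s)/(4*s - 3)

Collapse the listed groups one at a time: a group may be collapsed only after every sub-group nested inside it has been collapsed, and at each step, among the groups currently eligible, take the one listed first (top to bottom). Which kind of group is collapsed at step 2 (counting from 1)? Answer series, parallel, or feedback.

Step 1 - reduce the parallel group K1, K2
Step 2 - reduce the parallel group K3, K4, K5
Step 3 - series reduction of (K1+K2), (K3+K4+K5)
Step 2 collapses a parallel group.

Final answer: parallel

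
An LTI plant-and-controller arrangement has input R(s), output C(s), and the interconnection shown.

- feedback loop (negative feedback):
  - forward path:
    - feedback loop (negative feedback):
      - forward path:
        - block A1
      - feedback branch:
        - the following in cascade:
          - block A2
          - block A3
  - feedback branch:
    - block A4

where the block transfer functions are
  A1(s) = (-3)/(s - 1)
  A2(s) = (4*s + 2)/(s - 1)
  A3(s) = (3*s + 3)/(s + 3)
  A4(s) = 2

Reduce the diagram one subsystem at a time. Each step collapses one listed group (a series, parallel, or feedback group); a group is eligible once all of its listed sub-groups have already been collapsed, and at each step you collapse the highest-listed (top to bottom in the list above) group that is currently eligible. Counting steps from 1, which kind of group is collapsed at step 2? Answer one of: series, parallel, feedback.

1. combine A2, A3 in series
2. collapse the loop (A1 forward, (A2*A3) return)
3. close the feedback loop around [A1/(1+A1*(A2*A3))], A4
Step 2 collapses a feedback group.

Final answer: feedback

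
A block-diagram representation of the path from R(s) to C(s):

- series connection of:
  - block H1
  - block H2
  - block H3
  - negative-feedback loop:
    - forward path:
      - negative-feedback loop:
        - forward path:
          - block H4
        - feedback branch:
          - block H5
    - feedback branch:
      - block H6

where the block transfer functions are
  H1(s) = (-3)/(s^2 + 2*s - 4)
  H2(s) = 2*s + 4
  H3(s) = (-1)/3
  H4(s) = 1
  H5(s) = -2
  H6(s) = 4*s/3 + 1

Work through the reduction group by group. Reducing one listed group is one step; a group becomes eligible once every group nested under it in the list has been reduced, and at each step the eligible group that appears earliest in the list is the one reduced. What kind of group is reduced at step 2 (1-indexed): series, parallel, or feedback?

Step 1: apply the feedback formula to H4, H5
Step 2: feedback reduction of [H4/(1+H4*H5)], H6
Step 3: series reduction of H1, H2, H3, [[H4/(1+H4*H5)]/(1+[H4/(1+H4*H5)]*H6)]
So the answer for step 2 is feedback.

Final answer: feedback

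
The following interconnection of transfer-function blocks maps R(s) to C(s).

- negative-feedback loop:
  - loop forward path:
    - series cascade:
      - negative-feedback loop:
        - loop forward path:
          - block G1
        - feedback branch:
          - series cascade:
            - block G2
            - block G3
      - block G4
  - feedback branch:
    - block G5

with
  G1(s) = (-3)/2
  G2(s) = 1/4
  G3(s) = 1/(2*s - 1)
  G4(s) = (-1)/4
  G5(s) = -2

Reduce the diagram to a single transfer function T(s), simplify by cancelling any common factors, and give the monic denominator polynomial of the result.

First reduce the diagram to T(s).

Step 1: reduce the series chain G2, G3 = 1/(8*s - 4)
Step 2: feedback reduction of G1, (G2*G3) = (12 - 24*s)/(16*s - 11)
Step 3: cascade [G1/(1+G1*(G2*G3))], G4 = (6*s - 3)/(16*s - 11)
Step 4: collapse the loop (([G1/(1+G1*(G2*G3))]*G4) forward, G5 return) = (6*s - 3)/(4*s - 5)
No further cancellation is possible in the step-4 result, so that is T(s). Its denominator becomes monic after dividing by the leading coefficient 4.

Answer: s - 5/4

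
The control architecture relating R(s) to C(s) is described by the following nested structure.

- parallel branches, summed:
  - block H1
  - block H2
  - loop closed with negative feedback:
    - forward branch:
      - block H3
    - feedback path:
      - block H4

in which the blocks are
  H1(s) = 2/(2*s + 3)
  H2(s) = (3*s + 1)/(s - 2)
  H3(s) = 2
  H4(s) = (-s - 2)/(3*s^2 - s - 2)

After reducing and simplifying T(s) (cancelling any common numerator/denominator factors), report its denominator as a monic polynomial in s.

Step 1 - feedback reduction of H3, H4; result (6*s^2 - 2*s - 4)/(3*s^2 - 3*s - 6)
Step 2 - parallel reduction of H1, H2, [H3/(1+H3*H4)]; result (30*s^3 + 71*s^2 + 22*s - 15)/(6*s^3 + 3*s^2 - 21*s - 18)
That last expression is T(s), already simplified. Scaling its denominator by 1/6 (the reciprocal of the leading coefficient) yields the monic denominator.

Answer: s^3 + s^2/2 - 7*s/2 - 3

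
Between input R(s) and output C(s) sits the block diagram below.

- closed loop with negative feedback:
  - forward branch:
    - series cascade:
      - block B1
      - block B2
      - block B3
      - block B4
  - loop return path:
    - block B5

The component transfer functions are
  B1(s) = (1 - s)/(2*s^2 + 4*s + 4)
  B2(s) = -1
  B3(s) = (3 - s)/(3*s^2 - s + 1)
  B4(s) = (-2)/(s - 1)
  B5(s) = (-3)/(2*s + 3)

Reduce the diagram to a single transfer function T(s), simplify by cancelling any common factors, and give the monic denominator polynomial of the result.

(1) multiply B1, B2, B3, B4 (series): (s - 3)/(3*s^4 + 5*s^3 + 5*s^2 + 2)
(2) reduce the feedback loop with forward (B1*B2*B3*B4) and return B5: (2*s^2 - 3*s - 9)/(6*s^5 + 19*s^4 + 25*s^3 + 15*s^2 + s + 15)
T(s) is the step-2 result (common factors already cancelled). Leading coefficient of the denominator: 6. Divide through by 6 for the monic polynomial.

Hence the answer: s^5 + 19*s^4/6 + 25*s^3/6 + 5*s^2/2 + s/6 + 5/2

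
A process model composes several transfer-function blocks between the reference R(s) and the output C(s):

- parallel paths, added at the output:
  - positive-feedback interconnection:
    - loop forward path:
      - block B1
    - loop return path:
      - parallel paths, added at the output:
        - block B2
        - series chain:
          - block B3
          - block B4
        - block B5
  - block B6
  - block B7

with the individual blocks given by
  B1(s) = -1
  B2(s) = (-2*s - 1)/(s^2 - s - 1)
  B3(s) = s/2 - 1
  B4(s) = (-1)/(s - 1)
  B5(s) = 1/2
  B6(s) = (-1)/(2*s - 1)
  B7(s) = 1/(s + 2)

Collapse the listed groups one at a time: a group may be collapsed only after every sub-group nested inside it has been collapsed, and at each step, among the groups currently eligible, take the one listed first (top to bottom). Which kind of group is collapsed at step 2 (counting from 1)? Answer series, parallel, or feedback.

[1] multiply B3, B4 (series)
[2] add B2, (B3*B4), B5 (parallel)
[3] collapse the loop (B1 forward, (B2+(B3*B4)+B5) return)
[4] add [B1/(1-B1*(B2+(B3*B4)+B5))], B6, B7 (parallel)
At step 2 the group reduced is parallel.

Final answer: parallel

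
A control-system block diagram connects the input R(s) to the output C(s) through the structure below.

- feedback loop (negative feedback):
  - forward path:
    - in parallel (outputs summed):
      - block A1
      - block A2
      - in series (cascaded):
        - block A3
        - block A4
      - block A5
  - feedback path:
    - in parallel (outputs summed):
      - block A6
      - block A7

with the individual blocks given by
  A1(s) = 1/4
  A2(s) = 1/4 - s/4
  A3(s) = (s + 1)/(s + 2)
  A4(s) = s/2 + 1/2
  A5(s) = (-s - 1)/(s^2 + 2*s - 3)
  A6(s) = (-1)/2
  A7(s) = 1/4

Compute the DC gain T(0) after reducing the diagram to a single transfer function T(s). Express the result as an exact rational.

Reducing step by step:

[1] reduce the series chain A3, A4, giving (s^2 + 2*s + 1)/(2*s + 4)
[2] sum the parallel branches A1, A2, (A3*A4), A5, giving (s^4 + 6*s^3 + 7*s^2 - 12*s - 26)/(4*s^3 + 16*s^2 + 4*s - 24)
[3] parallel reduction of A6, A7, giving (-1)/4
[4] collapse the loop ((A1+A2+(A3*A4)+A5) forward, (A6+A7) return), giving (-4*s^4 - 24*s^3 - 28*s^2 + 48*s + 104)/(s^4 - 10*s^3 - 57*s^2 - 28*s + 70)
DC gain: substitute s = 0 into T(s) from step 4: T(0) = 104/70 = 52/35.

Answer: 52/35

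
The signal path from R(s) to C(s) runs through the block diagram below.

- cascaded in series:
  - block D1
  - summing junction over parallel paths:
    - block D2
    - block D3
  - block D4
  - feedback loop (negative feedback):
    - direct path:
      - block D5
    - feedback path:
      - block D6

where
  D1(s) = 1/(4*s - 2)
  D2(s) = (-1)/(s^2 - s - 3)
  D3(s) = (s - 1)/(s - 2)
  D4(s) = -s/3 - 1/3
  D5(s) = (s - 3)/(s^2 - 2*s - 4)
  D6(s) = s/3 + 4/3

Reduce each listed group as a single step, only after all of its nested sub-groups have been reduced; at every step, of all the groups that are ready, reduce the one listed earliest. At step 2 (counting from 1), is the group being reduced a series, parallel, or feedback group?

The answer is feedback.

Reasoning:
[1] sum the parallel branches D2, D3
[2] reduce the feedback loop with forward D5 and return D6
[3] combine D1, (D2+D3), D4, [D5/(1+D5*D6)] in series
The group at step 2 is a feedback group.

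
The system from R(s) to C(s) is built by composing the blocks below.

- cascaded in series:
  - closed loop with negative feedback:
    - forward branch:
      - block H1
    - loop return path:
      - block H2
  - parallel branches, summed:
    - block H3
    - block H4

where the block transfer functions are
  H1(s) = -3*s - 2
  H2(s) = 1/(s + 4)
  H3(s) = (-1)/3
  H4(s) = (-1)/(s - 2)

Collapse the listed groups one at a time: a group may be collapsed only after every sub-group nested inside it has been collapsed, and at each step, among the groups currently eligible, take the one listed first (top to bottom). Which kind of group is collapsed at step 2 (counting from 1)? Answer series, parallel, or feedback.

1. collapse the loop (H1 forward, H2 return)
2. add H3, H4 (parallel)
3. reduce the series chain [H1/(1+H1*H2)], (H3+H4)
Step 2 collapses a parallel group.

Final answer: parallel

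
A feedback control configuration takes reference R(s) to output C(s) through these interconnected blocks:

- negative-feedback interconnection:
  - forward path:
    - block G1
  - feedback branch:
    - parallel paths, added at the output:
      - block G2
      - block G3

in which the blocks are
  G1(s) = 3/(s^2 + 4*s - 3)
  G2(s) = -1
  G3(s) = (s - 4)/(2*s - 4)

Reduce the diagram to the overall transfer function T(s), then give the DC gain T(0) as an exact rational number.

Answer: -1

Working:
Step 1: sum the parallel branches G2, G3 = (-s)/(2*s - 4)
Step 2: apply the feedback formula to G1, (G2+G3) = (6*s - 12)/(2*s^3 + 4*s^2 - 25*s + 12)
Evaluating the step-2 result (the overall T(s)) at s = 0 gives T(0) = -12/12 = -1.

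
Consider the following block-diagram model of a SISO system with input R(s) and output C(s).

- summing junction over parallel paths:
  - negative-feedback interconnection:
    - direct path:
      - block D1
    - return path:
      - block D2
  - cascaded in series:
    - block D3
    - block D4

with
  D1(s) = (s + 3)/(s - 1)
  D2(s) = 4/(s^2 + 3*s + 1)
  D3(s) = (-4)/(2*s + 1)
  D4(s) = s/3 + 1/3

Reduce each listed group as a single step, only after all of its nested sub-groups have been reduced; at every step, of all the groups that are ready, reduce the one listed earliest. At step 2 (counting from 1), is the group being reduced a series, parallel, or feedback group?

1. close the feedback loop around D1, D2
2. reduce the series chain D3, D4
3. reduce the parallel group [D1/(1+D1*D2)], (D3*D4)
At step 2 the group reduced is series.

Therefore the answer is series.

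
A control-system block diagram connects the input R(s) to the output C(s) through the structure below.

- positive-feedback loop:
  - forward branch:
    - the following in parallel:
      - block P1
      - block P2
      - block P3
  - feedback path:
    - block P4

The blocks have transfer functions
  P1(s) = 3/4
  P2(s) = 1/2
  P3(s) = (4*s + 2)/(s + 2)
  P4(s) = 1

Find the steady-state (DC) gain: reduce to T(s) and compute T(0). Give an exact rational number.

Step 1: add P1, P2, P3 (parallel); result (21*s + 18)/(4*s + 8)
Step 2: apply the feedback formula to (P1+P2+P3), P4; result (-21*s - 18)/(17*s + 10)
The step-2 result is T(s). Setting s = 0: T(0) = -18/10 = -9/5.

Hence the answer: -9/5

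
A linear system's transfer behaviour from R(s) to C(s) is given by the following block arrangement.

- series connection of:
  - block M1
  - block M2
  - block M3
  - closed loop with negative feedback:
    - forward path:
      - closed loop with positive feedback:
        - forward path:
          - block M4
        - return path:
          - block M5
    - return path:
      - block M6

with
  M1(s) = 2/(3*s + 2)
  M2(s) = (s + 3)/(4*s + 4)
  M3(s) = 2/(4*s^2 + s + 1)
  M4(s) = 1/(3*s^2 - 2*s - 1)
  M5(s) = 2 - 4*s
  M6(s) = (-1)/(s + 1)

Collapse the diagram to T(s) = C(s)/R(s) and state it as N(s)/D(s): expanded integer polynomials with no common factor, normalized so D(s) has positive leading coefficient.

Step 1 - feedback reduction of M4, M5; result 1/(3*s^2 + 2*s - 3)
Step 2 - reduce the feedback loop with forward [M4/(1-M4*M5)] and return M6; result (s + 1)/(3*s^3 + 5*s^2 - s - 4)
Step 3 - reduce the series chain M1, M2, M3, [[M4/(1-M4*M5)]/(1+[M4/(1-M4*M5)]*M6)]: this yields T(s), and no further normalization is needed

Answer: (s + 3)/(36*s^6 + 93*s^5 + 58*s^4 - 28*s^3 - 39*s^2 - 22*s - 8)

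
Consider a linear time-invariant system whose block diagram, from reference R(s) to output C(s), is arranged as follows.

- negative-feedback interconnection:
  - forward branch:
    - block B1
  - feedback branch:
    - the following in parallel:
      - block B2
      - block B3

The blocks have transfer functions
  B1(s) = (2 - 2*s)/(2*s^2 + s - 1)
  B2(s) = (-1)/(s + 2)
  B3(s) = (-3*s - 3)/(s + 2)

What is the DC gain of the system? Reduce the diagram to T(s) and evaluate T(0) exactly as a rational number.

(1) reduce the parallel group B2, B3 = (-3*s - 4)/(s + 2)
(2) reduce the feedback loop with forward B1 and return (B2+B3) = (-2*s^2 - 2*s + 4)/(2*s^3 + 11*s^2 + 3*s - 10)
Evaluating the step-2 result (the overall T(s)) at s = 0 gives T(0) = 4/(-10) = -2/5.

Answer: -2/5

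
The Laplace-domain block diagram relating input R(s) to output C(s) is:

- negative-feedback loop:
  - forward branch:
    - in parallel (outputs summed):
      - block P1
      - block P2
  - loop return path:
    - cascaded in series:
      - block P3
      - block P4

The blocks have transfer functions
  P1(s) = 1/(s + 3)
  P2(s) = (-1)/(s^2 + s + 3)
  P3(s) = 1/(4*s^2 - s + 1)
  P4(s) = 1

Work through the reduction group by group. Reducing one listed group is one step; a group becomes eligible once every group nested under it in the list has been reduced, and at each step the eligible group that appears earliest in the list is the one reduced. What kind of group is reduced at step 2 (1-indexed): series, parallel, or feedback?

[1] sum the parallel branches P1, P2
[2] series reduction of P3, P4
[3] feedback reduction of (P1+P2), (P3*P4)
Step 2 collapses a series group.

Final answer: series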